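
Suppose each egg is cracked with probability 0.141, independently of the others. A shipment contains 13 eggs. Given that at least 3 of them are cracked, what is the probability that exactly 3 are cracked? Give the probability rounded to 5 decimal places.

0.63976

X ~ Binomial(13, 0.141). Want P(X=3 | X≥3) = P(X=3) / P(X≥3).
P(X=3) = C(13,3)·0.141^3·0.859^10 = 0.1753699
P(X≥3) = 1 − 0.1386472 − 0.2958560 − 0.2913786 = 0.2741182
Ratio = 0.1753699 / 0.2741182 = 0.6397601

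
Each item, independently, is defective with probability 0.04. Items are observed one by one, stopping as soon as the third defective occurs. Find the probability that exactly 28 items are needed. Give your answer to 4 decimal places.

0.0081

Y = trial on which the third success occurs; negative binomial, r=3, p=0.04.
P(Y=28) = C(27,2) · p^3 · (1−p)^25
= 351 · 6.4e-05 · 0.3604 = 0.008096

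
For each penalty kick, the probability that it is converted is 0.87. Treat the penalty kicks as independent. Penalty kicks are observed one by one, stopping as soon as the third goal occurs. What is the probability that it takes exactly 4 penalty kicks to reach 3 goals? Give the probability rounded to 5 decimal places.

0.25682

Y = trial on which the third success occurs; negative binomial, r=3, p=0.87.
P(Y=4) = C(3,2) · p^3 · (1−p)^1
= 3 · 0.6585 · 0.13 = 0.2568162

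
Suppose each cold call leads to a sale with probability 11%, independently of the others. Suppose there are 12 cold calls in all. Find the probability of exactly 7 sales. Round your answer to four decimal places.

X ~ Binomial(n=12, p=0.11).
P(X=7) = C(12,7) · p^7 · (1−p)^5
= 792 · 1.9487e-07 · 0.55841 = 0.000086

0.0001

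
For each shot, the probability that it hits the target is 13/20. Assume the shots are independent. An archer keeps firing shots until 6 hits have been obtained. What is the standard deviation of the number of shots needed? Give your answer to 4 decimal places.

2.2294

Y = total shots until the sixth success; negative binomial with r=6, p=0.65.
SD(Y) = √[r(1−p)/p²] = √(4.970414) = 2.229443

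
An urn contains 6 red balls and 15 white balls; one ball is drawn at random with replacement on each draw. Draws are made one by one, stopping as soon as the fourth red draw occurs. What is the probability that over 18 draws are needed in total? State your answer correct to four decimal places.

Needing more than 18 draws ⇔ fewer than 4 successes in the first 18. With X ~ Binomial(18, 0.285714), P(Y > 18) = P(X ≤ 3).
  k=0: C(18,0)·0.285714^0·0.714286^18 = 0.002343
  k=1: C(18,1)·0.285714^1·0.714286^17 = 0.016867
  k=2: C(18,2)·0.285714^2·0.714286^16 = 0.057346
  k=3: C(18,3)·0.285714^3·0.714286^15 = 0.122339
P(X ≤ 3) = 0.198895

0.1989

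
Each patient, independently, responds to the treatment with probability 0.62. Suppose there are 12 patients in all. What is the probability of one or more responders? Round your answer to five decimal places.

0.99999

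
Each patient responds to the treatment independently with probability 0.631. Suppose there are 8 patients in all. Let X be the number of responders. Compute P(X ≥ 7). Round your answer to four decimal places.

X ~ Binomial(8, 0.631); P(X ≥ 7) = Σ C(8,k) p^k (1−p)^(8−k) over k:
  k=7: C(8,7)·0.631^7·0.369^1 = 0.117577
  k=8: C(8,8)·0.631^8·0.369^0 = 0.025132
Total = 0.142709

0.1427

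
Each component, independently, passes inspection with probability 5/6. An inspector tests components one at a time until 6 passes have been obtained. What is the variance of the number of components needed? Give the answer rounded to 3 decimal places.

1.440

Y = total components until the sixth success; negative binomial with r=6, p=0.833333.
Var(Y) = r(1−p)/p² = 6·0.166667 / 0.833333² = 1.44000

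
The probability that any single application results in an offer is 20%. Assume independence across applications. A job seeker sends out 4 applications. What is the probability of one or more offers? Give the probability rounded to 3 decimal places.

P(at least one) = 1 − P(none) = 1 − (1 − 0.20)^4
= 1 − 0.40960 = 0.59040

0.590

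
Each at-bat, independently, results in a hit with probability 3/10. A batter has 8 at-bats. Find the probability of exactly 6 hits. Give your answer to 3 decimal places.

X ~ Binomial(n=8, p=0.30).
P(X=6) = C(8,6) · p^6 · (1−p)^2
= 28 · 0.000729 · 0.49 = 0.01000

0.010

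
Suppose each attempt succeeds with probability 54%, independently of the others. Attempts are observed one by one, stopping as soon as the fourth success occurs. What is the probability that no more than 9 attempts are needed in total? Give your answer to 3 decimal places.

Finishing within 9 attempts ⇔ at least 4 successes in the first 9. With X ~ Binomial(9, 0.54), P(Y ≤ 9) = 1 − P(X ≤ 3).
  k=0: C(9,0)·0.54^0·0.46^9 = 0.00092
  k=1: C(9,1)·0.54^1·0.46^8 = 0.00974
  k=2: C(9,2)·0.54^2·0.46^7 = 0.04575
  k=3: C(9,3)·0.54^3·0.46^6 = 0.12532
1 − 0.18173 = 0.81827

0.818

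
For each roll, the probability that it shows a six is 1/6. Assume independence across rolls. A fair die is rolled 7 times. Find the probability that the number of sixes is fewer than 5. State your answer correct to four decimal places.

X ~ Binomial(7, 0.166667); P(X ≤ 4) = Σ C(7,k) p^k (1−p)^(7−k) over k:
  k=0: C(7,0)·0.166667^0·0.833333^7 = 0.279082
  k=1: C(7,1)·0.166667^1·0.833333^6 = 0.390714
  k=2: C(7,2)·0.166667^2·0.833333^5 = 0.234429
  k=3: C(7,3)·0.166667^3·0.833333^4 = 0.078143
  k=4: C(7,4)·0.166667^4·0.833333^3 = 0.015629
Total = 0.997996

0.9980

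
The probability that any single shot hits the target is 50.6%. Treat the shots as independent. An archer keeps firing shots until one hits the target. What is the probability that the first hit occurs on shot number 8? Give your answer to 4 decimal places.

0.0036

Geometric (trials to first success), p = 0.506.
P(Y = 8) = (1−p)^7 · p = 0.0071794 · 0.506 = 0.003633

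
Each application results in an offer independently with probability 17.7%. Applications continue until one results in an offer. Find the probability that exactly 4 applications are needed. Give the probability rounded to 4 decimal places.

Geometric (trials to first success), p = 0.177.
P(Y = 4) = (1−p)^3 · p = 0.55744 · 0.177 = 0.098667

0.0987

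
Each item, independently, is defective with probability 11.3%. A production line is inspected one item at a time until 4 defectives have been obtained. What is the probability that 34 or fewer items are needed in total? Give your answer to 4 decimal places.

Finishing within 34 items ⇔ at least 4 successes in the first 34. With X ~ Binomial(34, 0.113), P(Y ≤ 34) = 1 − P(X ≤ 3).
  k=0: C(34,0)·0.113^0·0.887^34 = 0.016959
  k=1: C(34,1)·0.113^1·0.887^33 = 0.073458
  k=2: C(34,2)·0.113^2·0.887^32 = 0.154410
  k=3: C(34,3)·0.113^3·0.887^31 = 0.209826
1 − 0.454653 = 0.545347

0.5453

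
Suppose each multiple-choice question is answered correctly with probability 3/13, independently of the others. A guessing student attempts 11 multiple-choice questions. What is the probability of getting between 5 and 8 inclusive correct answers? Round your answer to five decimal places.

X ~ Binomial(11, 0.230769); P(5 ≤ X ≤ 8) = Σ C(11,k) p^k (1−p)^(11−k) over k:
  k=5: C(11,5)·0.230769^5·0.769231^6 = 0.0626428
  k=6: C(11,6)·0.230769^6·0.769231^5 = 0.0187928
  k=7: C(11,7)·0.230769^7·0.769231^4 = 0.0040270
  k=8: C(11,8)·0.230769^8·0.769231^3 = 0.0006041
Total = 0.0860668

0.08607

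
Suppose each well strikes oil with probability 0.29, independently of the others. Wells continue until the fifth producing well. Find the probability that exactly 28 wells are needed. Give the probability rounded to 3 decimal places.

Y = trial on which the fifth success occurs; negative binomial, r=5, p=0.29.
P(Y=28) = C(27,4) · p^5 · (1−p)^23
= 17550 · 0.0020511 · 0.00037926 = 0.01365

0.014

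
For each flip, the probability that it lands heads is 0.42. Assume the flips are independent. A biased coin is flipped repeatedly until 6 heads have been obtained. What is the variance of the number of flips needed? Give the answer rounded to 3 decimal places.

19.728

Y = total flips until the sixth success; negative binomial with r=6, p=0.42.
Var(Y) = r(1−p)/p² = 6·0.58 / 0.42² = 19.72789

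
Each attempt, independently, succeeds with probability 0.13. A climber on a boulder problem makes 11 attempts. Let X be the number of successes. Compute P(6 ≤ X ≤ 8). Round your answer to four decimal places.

X ~ Binomial(11, 0.13); P(6 ≤ X ≤ 8) = Σ C(11,k) p^k (1−p)^(11−k) over k:
  k=6: C(11,6)·0.13^6·0.87^5 = 0.001111
  k=7: C(11,7)·0.13^7·0.87^4 = 0.000119
  k=8: C(11,8)·0.13^8·0.87^3 = 0.000009
Total = 0.001239

0.0012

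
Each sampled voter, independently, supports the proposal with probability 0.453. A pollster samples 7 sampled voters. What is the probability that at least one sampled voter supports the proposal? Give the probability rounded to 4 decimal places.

P(at least one) = 1 − P(none) = 1 − (1 − 0.453)^7
= 1 − 0.014652 = 0.985348

0.9853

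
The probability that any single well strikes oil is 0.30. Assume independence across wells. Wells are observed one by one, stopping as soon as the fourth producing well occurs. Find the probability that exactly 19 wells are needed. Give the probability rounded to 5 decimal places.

Y = trial on which the fourth success occurs; negative binomial, r=4, p=0.30.
P(Y=19) = C(18,3) · p^4 · (1−p)^15
= 816 · 0.0081 · 0.0047476 = 0.0313795

0.03138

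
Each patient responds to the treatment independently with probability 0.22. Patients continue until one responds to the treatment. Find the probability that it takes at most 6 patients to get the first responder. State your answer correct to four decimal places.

0.7748

Y = number of patients to the first success; geometric, p = 0.22.
P(Y ≤ 6) = 1 − (1−p)^6 = 1 − 0.225200 = 0.774800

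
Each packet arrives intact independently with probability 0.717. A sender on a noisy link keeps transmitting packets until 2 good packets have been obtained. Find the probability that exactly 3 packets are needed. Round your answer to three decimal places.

0.291

Y = trial on which the second success occurs; negative binomial, r=2, p=0.717.
P(Y=3) = C(2,1) · p^2 · (1−p)^1
= 2 · 0.51409 · 0.283 = 0.29097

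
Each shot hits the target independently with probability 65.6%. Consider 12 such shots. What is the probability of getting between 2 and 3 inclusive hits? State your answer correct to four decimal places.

0.0048

X ~ Binomial(12, 0.656); P(2 ≤ X ≤ 3) = Σ C(12,k) p^k (1−p)^(12−k) over k:
  k=2: C(12,2)·0.656^2·0.344^10 = 0.000659
  k=3: C(12,3)·0.656^3·0.344^9 = 0.004189
Total = 0.004849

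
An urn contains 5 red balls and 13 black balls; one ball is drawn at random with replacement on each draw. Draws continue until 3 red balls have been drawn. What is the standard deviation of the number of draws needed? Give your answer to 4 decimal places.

5.2991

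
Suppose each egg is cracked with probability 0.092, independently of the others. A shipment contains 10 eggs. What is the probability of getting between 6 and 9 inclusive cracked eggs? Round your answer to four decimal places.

0.0001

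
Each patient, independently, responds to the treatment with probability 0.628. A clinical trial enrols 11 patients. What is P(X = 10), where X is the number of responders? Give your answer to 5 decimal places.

X ~ Binomial(n=11, p=0.628).
P(X=10) = C(11,10) · p^10 · (1−p)^1
= 11 · 0.0095411 · 0.372 = 0.0390420

0.03904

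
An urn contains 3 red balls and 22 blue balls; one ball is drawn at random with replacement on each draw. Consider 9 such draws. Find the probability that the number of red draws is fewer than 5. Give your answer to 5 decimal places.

0.99794

X ~ Binomial(9, 0.12); P(X ≤ 4) = Σ C(9,k) p^k (1−p)^(9−k) over k:
  k=0: C(9,0)·0.12^0·0.88^9 = 0.3164784
  k=1: C(9,1)·0.12^1·0.88^8 = 0.3884053
  k=2: C(9,2)·0.12^2·0.88^7 = 0.2118574
  k=3: C(9,3)·0.12^3·0.88^6 = 0.0674092
  k=4: C(9,4)·0.12^4·0.88^5 = 0.0137882
Total = 0.9979385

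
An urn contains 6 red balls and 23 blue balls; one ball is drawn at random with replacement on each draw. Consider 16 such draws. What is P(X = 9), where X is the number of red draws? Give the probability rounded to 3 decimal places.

X ~ Binomial(n=16, p=0.206897).
P(X=9) = C(16,9) · p^9 · (1−p)^7
= 11440 · 6.9467e-07 · 0.19738 = 0.00157

0.002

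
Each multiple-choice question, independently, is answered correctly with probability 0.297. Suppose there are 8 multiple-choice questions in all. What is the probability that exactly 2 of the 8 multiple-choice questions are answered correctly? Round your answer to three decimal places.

0.298

X ~ Binomial(n=8, p=0.297).
P(X=2) = C(8,2) · p^2 · (1−p)^6
= 28 · 0.088209 · 0.12071 = 0.29813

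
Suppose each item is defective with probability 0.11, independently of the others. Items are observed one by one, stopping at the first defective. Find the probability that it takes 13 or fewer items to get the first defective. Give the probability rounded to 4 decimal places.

0.7802

Y = number of items to the first success; geometric, p = 0.11.
P(Y ≤ 13) = 1 − (1−p)^13 = 1 − 0.219821 = 0.780179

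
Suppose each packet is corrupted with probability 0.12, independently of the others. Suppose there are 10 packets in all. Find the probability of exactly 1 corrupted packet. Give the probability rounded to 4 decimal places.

0.3798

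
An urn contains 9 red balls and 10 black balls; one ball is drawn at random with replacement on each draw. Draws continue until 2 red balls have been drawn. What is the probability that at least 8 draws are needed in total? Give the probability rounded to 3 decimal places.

Needing more than 7 draws ⇔ fewer than 2 successes in the first 7. With X ~ Binomial(7, 0.473684), P(Y > 7) = P(X ≤ 1).
  k=0: C(7,0)·0.473684^0·0.526316^7 = 0.01119
  k=1: C(7,1)·0.473684^1·0.526316^6 = 0.07048
P(X ≤ 1) = 0.08167

0.082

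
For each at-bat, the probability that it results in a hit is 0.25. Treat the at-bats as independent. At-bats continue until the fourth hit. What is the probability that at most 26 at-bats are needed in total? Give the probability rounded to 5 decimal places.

Finishing within 26 at-bats ⇔ at least 4 successes in the first 26. With X ~ Binomial(26, 0.25), P(Y ≤ 26) = 1 − P(X ≤ 3).
  k=0: C(26,0)·0.25^0·0.75^26 = 0.0005644
  k=1: C(26,1)·0.25^1·0.75^25 = 0.0048915
  k=2: C(26,2)·0.25^2·0.75^24 = 0.0203814
  k=3: C(26,3)·0.25^3·0.75^23 = 0.0543504
1 − 0.0801877 = 0.9198123

0.91981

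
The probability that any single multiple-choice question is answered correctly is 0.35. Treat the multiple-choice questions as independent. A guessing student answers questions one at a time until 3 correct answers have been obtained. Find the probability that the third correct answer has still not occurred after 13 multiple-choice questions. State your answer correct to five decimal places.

0.11319

Needing more than 13 multiple-choice questions ⇔ fewer than 3 successes in the first 13. With X ~ Binomial(13, 0.35), P(Y > 13) = P(X ≤ 2).
  k=0: C(13,0)·0.35^0·0.65^13 = 0.0036972
  k=1: C(13,1)·0.35^1·0.65^12 = 0.0258804
  k=2: C(13,2)·0.35^2·0.65^11 = 0.0836137
P(X ≤ 2) = 0.1131914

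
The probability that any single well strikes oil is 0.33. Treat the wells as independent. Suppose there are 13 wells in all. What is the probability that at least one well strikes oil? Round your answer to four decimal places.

0.9945

P(at least one) = 1 − P(none) = 1 − (1 − 0.33)^13
= 1 − 0.005482 = 0.994518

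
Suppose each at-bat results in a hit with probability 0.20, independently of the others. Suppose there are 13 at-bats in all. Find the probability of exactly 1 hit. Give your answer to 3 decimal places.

0.179

X ~ Binomial(n=13, p=0.20).
P(X=1) = C(13,1) · p^1 · (1−p)^12
= 13 · 0.2 · 0.068719 = 0.17867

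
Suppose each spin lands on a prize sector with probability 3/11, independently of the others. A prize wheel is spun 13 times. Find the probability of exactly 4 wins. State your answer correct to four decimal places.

0.2252

X ~ Binomial(n=13, p=0.272727).
P(X=4) = C(13,4) · p^4 · (1−p)^9
= 715 · 0.0055324 · 0.056921 = 0.225162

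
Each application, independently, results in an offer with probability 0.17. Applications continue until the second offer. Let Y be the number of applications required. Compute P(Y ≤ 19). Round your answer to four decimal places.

0.8581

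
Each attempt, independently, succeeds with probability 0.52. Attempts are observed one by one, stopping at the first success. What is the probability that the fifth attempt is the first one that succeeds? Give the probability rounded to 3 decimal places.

0.028

Geometric (trials to first success), p = 0.52.
P(Y = 5) = (1−p)^4 · p = 0.053084 · 0.52 = 0.02760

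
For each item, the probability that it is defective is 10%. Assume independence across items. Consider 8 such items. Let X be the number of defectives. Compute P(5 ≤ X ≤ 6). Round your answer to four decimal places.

X ~ Binomial(8, 0.10); P(5 ≤ X ≤ 6) = Σ C(8,k) p^k (1−p)^(8−k) over k:
  k=5: C(8,5)·0.10^5·0.90^3 = 0.000408
  k=6: C(8,6)·0.10^6·0.90^2 = 0.000023
Total = 0.000431

0.0004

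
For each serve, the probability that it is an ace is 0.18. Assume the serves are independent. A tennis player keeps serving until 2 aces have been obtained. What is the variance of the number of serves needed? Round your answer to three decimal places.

50.617

Y = total serves until the second success; negative binomial with r=2, p=0.18.
Var(Y) = r(1−p)/p² = 2·0.82 / 0.18² = 50.61728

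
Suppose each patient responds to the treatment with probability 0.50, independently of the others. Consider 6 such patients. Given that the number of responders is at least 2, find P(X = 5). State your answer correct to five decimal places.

X ~ Binomial(6, 0.50). Want P(X=5 | X≥2) = P(X=5) / P(X≥2).
P(X=5) = C(6,5)·0.50^5·0.50^1 = 0.0937500
P(X≥2) = 1 − 0.0156250 − 0.0937500 = 0.8906250
Ratio = 0.0937500 / 0.8906250 = 0.1052632

0.10526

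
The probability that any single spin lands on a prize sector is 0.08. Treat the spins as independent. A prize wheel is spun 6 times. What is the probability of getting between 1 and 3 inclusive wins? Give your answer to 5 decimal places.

X ~ Binomial(6, 0.08); P(1 ≤ X ≤ 3) = Σ C(6,k) p^k (1−p)^(6−k) over k:
  k=1: C(6,1)·0.08^1·0.92^5 = 0.3163591
  k=2: C(6,2)·0.08^2·0.92^4 = 0.0687737
  k=3: C(6,3)·0.08^3·0.92^3 = 0.0079738
Total = 0.3931066

0.39311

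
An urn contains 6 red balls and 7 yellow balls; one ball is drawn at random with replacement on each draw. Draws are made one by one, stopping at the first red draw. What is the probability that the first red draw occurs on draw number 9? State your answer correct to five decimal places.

0.00326

Geometric (trials to first success), p = 0.461538.
P(Y = 9) = (1−p)^8 · p = 0.007067 · 0.461538 = 0.0032617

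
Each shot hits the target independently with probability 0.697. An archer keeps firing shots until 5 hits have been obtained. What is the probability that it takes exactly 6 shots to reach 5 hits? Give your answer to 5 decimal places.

0.24922

Y = trial on which the fifth success occurs; negative binomial, r=5, p=0.697.
P(Y=6) = C(5,4) · p^5 · (1−p)^1
= 5 · 0.1645 · 0.303 = 0.2492163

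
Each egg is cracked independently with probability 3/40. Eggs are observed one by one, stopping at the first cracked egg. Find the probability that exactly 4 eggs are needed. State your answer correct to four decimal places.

Geometric (trials to first success), p = 0.075.
P(Y = 4) = (1−p)^3 · p = 0.79145 · 0.075 = 0.059359

0.0594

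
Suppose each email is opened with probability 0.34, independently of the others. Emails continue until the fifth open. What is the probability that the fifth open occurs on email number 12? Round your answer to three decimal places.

Y = trial on which the fifth success occurs; negative binomial, r=5, p=0.34.
P(Y=12) = C(11,4) · p^5 · (1−p)^7
= 330 · 0.0045435 · 0.054552 = 0.08179

0.082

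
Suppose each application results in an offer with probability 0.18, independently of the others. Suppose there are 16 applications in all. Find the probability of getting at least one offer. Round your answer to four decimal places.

P(at least one) = 1 − P(none) = 1 − (1 − 0.18)^16
= 1 − 0.041785 = 0.958215

0.9582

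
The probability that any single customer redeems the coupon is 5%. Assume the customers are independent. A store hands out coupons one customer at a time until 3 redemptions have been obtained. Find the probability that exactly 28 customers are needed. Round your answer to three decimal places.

Y = trial on which the third success occurs; negative binomial, r=3, p=0.05.
P(Y=28) = C(27,2) · p^3 · (1−p)^25
= 351 · 0.000125 · 0.27739 = 0.01217

0.012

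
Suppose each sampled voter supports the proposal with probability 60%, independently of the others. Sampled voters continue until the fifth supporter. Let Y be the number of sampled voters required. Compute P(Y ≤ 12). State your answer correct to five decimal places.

Finishing within 12 sampled voters ⇔ at least 5 successes in the first 12. With X ~ Binomial(12, 0.60), P(Y ≤ 12) = 1 − P(X ≤ 4).
  k=0: C(12,0)·0.60^0·0.40^12 = 0.0000168
  k=1: C(12,1)·0.60^1·0.40^11 = 0.0003020
  k=2: C(12,2)·0.60^2·0.40^10 = 0.0024914
  k=3: C(12,3)·0.60^3·0.40^9 = 0.0124571
  k=4: C(12,4)·0.60^4·0.40^8 = 0.0420427
1 − 0.0573099 = 0.9426901

0.94269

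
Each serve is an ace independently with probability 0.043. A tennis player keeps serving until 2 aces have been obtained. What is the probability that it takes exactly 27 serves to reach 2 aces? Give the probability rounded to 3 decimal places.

Y = trial on which the second success occurs; negative binomial, r=2, p=0.043.
P(Y=27) = C(26,1) · p^2 · (1−p)^25
= 26 · 0.001849 · 0.33327 = 0.01602

0.016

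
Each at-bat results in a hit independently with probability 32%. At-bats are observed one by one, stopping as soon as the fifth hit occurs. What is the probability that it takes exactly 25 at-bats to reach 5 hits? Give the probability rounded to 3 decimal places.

Y = trial on which the fifth success occurs; negative binomial, r=5, p=0.32.
P(Y=25) = C(24,4) · p^5 · (1−p)^20
= 10626 · 0.0033554 · 0.00044687 = 0.01593

0.016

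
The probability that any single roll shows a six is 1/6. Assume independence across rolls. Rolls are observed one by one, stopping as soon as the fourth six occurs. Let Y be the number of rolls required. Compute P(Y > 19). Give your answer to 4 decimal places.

0.6070

Needing more than 19 rolls ⇔ fewer than 4 successes in the first 19. With X ~ Binomial(19, 0.166667), P(Y > 19) = P(X ≤ 3).
  k=0: C(19,0)·0.166667^0·0.833333^19 = 0.031301
  k=1: C(19,1)·0.166667^1·0.833333^18 = 0.118943
  k=2: C(19,2)·0.166667^2·0.833333^17 = 0.214098
  k=3: C(19,3)·0.166667^3·0.833333^16 = 0.242644
P(X ≤ 3) = 0.606986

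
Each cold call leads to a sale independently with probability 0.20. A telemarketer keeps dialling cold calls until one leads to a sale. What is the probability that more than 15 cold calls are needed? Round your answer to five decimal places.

Y = number of cold calls to the first success; geometric, p = 0.20.
P(Y > 15) = P(first 15 all fail) = (1−p)^15 = 0.0351844

0.03518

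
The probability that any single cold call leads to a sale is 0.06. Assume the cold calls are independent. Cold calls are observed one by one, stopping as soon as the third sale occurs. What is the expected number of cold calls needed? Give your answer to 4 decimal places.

50.0000

Y = total cold calls until the third success; negative binomial with r=3, p=0.06.
E[Y] = r / p = 3 / 0.06 = 50.000000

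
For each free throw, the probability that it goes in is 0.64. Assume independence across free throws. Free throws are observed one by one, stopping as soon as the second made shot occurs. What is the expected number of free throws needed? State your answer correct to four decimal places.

Y = total free throws until the second success; negative binomial with r=2, p=0.64.
E[Y] = r / p = 2 / 0.64 = 3.125000

3.1250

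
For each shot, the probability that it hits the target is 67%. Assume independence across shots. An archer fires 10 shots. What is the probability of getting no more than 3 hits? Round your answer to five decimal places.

0.01855

X ~ Binomial(10, 0.67); P(X ≤ 3) = Σ C(10,k) p^k (1−p)^(10−k) over k:
  k=0: C(10,0)·0.67^0·0.33^10 = 0.0000153
  k=1: C(10,1)·0.67^1·0.33^9 = 0.0003110
  k=2: C(10,2)·0.67^2·0.33^8 = 0.0028410
  k=3: C(10,3)·0.67^3·0.33^7 = 0.0153817
Total = 0.0185489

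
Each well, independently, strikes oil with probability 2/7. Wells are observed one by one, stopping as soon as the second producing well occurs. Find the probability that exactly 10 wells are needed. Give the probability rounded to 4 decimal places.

Y = trial on which the second success occurs; negative binomial, r=2, p=0.285714.
P(Y=10) = C(9,1) · p^2 · (1−p)^8
= 9 · 0.081633 · 0.06776 = 0.049783

0.0498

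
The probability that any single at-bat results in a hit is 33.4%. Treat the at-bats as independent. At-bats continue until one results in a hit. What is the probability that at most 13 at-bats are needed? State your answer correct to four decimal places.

0.9949

Y = number of at-bats to the first success; geometric, p = 0.334.
P(Y ≤ 13) = 1 − (1−p)^13 = 1 − 0.005072 = 0.994928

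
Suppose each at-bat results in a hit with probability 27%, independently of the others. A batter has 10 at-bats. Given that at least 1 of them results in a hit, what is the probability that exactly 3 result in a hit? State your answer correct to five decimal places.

X ~ Binomial(10, 0.27). Want P(X=3 | X≥1) = P(X=3) / P(X≥1).
P(X=3) = C(10,3)·0.27^3·0.73^7 = 0.2609351
P(X≥1) = 1 − 0.0429763 = 0.9570237
Ratio = 0.2609351 / 0.9570237 = 0.2726527

0.27265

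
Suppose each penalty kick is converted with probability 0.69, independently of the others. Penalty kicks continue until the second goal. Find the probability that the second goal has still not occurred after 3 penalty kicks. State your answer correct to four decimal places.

0.2287

Needing more than 3 penalty kicks ⇔ fewer than 2 successes in the first 3. With X ~ Binomial(3, 0.69), P(Y > 3) = P(X ≤ 1).
  k=0: C(3,0)·0.69^0·0.31^3 = 0.029791
  k=1: C(3,1)·0.69^1·0.31^2 = 0.198927
P(X ≤ 1) = 0.228718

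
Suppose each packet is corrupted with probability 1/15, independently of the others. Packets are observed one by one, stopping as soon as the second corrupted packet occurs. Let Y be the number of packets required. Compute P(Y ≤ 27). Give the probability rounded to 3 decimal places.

Finishing within 27 packets ⇔ at least 2 successes in the first 27. With X ~ Binomial(27, 0.066667), P(Y ≤ 27) = 1 − P(X ≤ 1).
  k=0: C(27,0)·0.066667^0·0.933333^27 = 0.15524
  k=1: C(27,1)·0.066667^1·0.933333^26 = 0.29938
1 − 0.45462 = 0.54538

0.545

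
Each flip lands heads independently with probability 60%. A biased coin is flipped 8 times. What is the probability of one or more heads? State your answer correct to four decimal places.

P(at least one) = 1 − P(none) = 1 − (1 − 0.60)^8
= 1 − 0.000655 = 0.999345

0.9993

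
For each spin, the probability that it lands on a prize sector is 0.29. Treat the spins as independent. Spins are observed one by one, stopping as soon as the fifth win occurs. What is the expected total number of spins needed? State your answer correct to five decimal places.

Y = total spins until the fifth success; negative binomial with r=5, p=0.29.
E[Y] = r / p = 5 / 0.29 = 17.2413793

17.24138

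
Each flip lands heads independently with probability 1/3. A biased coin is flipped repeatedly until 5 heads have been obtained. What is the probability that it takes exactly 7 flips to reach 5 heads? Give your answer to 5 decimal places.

Y = trial on which the fifth success occurs; negative binomial, r=5, p=0.333333.
P(Y=7) = C(6,4) · p^5 · (1−p)^2
= 15 · 0.0041152 · 0.44444 = 0.0274348

0.02743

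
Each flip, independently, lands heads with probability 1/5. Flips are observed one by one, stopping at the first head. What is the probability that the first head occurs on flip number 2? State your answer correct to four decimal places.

Geometric (trials to first success), p = 0.20.
P(Y = 2) = (1−p)^1 · p = 0.8 · 0.20 = 0.160000

0.1600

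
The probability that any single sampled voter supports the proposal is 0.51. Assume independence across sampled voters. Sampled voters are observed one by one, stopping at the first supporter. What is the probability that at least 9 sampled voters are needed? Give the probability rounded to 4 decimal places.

0.0033

Y = number of sampled voters to the first success; geometric, p = 0.51.
P(Y > 8) = P(first 8 all fail) = (1−p)^8 = 0.003323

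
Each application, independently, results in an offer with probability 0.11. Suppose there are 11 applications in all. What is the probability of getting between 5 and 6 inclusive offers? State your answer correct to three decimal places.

X ~ Binomial(11, 0.11); P(5 ≤ X ≤ 6) = Σ C(11,k) p^k (1−p)^(11−k) over k:
  k=5: C(11,5)·0.11^5·0.89^6 = 0.00370
  k=6: C(11,6)·0.11^6·0.89^5 = 0.00046
Total = 0.00415

0.004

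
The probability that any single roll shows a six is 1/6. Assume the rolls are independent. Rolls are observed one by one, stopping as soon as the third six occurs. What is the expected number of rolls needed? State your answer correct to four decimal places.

Y = total rolls until the third success; negative binomial with r=3, p=0.166667.
E[Y] = r / p = 3 / 0.166667 = 18.000000

18.0000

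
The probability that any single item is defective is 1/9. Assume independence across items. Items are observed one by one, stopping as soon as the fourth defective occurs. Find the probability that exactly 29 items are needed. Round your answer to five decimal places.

0.02628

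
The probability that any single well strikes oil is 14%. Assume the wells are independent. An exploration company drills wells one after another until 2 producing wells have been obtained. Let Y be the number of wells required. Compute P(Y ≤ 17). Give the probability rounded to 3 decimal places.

Finishing within 17 wells ⇔ at least 2 successes in the first 17. With X ~ Binomial(17, 0.14), P(Y ≤ 17) = 1 − P(X ≤ 1).
  k=0: C(17,0)·0.14^0·0.86^17 = 0.07700
  k=1: C(17,1)·0.14^1·0.86^16 = 0.21308
1 − 0.29008 = 0.70992

0.710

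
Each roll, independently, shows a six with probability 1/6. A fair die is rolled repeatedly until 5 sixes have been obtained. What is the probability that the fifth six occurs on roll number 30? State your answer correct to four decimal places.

Y = trial on which the fifth success occurs; negative binomial, r=5, p=0.166667.
P(Y=30) = C(29,4) · p^5 · (1−p)^25
= 23751 · 0.0001286 · 0.010483 = 0.032018

0.0320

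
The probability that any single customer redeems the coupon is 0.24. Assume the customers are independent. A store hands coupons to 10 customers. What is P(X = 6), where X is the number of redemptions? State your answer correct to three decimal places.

0.013

X ~ Binomial(n=10, p=0.24).
P(X=6) = C(10,6) · p^6 · (1−p)^4
= 210 · 0.0001911 · 0.33362 = 0.01339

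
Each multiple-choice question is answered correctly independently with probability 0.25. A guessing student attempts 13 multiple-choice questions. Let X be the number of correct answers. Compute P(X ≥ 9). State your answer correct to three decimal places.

X ~ Binomial(13, 0.25); P(X ≥ 9) = Σ C(13,k) p^k (1−p)^(13−k) over k:
  k=9: C(13,9)·0.25^9·0.75^4 = 0.00086
  k=10: C(13,10)·0.25^10·0.75^3 = 0.00012
  k=11: C(13,11)·0.25^11·0.75^2 = 0.00001
  k=12: C(13,12)·0.25^12·0.75^1 = 0.00000
  k=13: C(13,13)·0.25^13·0.75^0 = 0.00000
Total = 0.00099

0.001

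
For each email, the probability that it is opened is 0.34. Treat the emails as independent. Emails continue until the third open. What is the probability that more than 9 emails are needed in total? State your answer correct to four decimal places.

Needing more than 9 emails ⇔ fewer than 3 successes in the first 9. With X ~ Binomial(9, 0.34), P(Y > 9) = P(X ≤ 2).
  k=0: C(9,0)·0.34^0·0.66^9 = 0.023763
  k=1: C(9,1)·0.34^1·0.66^8 = 0.110172
  k=2: C(9,2)·0.34^2·0.66^7 = 0.227022
P(X ≤ 2) = 0.360957

0.3610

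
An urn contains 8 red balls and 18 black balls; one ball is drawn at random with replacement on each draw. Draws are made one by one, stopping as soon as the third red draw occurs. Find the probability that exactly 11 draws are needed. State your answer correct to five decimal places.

0.06918

Y = trial on which the third success occurs; negative binomial, r=3, p=0.307692.
P(Y=11) = C(10,2) · p^3 · (1−p)^8
= 45 · 0.029131 · 0.052771 = 0.0691760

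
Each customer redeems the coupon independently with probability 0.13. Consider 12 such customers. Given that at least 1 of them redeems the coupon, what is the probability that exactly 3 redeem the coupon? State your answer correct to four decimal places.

0.1700

X ~ Binomial(12, 0.13). Want P(X=3 | X≥1) = P(X=3) / P(X≥1).
P(X=3) = C(12,3)·0.13^3·0.87^9 = 0.138015
P(X≥1) = 1 − 0.188032 = 0.811968
Ratio = 0.138015 / 0.811968 = 0.169976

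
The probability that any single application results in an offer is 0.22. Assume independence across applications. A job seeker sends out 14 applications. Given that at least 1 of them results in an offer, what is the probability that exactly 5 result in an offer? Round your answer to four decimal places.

0.1138

X ~ Binomial(14, 0.22). Want P(X=5 | X≥1) = P(X=5) / P(X≥1).
P(X=5) = C(14,5)·0.22^5·0.78^9 = 0.110263
P(X≥1) = 1 − 0.030855 = 0.969145
Ratio = 0.110263 / 0.969145 = 0.113773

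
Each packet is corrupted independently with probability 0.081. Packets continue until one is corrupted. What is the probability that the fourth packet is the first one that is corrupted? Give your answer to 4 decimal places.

0.0629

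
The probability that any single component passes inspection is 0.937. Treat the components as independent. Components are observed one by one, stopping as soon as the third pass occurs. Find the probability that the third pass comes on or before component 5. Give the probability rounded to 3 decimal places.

0.998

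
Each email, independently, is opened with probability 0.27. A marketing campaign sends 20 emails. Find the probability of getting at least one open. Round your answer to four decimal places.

0.9982

P(at least one) = 1 − P(none) = 1 − (1 − 0.27)^20
= 1 − 0.001847 = 0.998153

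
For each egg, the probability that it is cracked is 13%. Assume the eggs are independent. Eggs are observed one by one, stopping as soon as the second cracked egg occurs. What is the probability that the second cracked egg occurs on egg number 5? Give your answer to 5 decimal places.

0.04451

Y = trial on which the second success occurs; negative binomial, r=2, p=0.13.
P(Y=5) = C(4,1) · p^2 · (1−p)^3
= 4 · 0.0169 · 0.6585 = 0.0445148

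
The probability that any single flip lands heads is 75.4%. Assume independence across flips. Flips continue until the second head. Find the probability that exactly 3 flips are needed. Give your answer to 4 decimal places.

Y = trial on which the second success occurs; negative binomial, r=2, p=0.754.
P(Y=3) = C(2,1) · p^2 · (1−p)^1
= 2 · 0.56852 · 0.246 = 0.279710

0.2797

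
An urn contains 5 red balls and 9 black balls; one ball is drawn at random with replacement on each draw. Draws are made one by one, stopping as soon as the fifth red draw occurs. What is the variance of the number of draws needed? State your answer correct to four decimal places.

Y = total draws until the fifth success; negative binomial with r=5, p=0.357143.
Var(Y) = r(1−p)/p² = 5·0.642857 / 0.357143² = 25.200000

25.2000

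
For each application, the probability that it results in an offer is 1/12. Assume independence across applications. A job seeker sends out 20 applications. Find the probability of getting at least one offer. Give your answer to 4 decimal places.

P(at least one) = 1 − P(none) = 1 − (1 − 0.083333)^20
= 1 − 0.175480 = 0.824520

0.8245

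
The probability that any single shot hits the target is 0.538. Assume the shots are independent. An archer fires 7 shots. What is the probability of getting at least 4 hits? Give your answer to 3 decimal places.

X ~ Binomial(7, 0.538); P(X ≥ 4) = Σ C(7,k) p^k (1−p)^(7−k) over k:
  k=4: C(7,4)·0.538^4·0.462^3 = 0.28915
  k=5: C(7,5)·0.538^5·0.462^2 = 0.20203
  k=6: C(7,6)·0.538^6·0.462^1 = 0.07842
  k=7: C(7,7)·0.538^7·0.462^0 = 0.01305
Total = 0.58265

0.583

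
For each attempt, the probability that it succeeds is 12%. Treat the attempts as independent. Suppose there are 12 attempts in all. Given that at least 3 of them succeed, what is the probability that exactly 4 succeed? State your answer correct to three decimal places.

X ~ Binomial(12, 0.12). Want P(X=4 | X≥3) = P(X=4) / P(X≥3).
P(X=4) = C(12,4)·0.12^4·0.88^8 = 0.03691
P(X≥3) = 1 − 0.21567 − 0.35292 − 0.26469 = 0.16673
Ratio = 0.03691 / 0.16673 = 0.22141

0.221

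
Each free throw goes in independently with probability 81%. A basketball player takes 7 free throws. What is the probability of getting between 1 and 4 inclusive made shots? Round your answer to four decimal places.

0.1313

X ~ Binomial(7, 0.81); P(1 ≤ X ≤ 4) = Σ C(7,k) p^k (1−p)^(7−k) over k:
  k=1: C(7,1)·0.81^1·0.19^6 = 0.000267
  k=2: C(7,2)·0.81^2·0.19^5 = 0.003412
  k=3: C(7,3)·0.81^3·0.19^4 = 0.024240
  k=4: C(7,4)·0.81^4·0.19^3 = 0.103340
Total = 0.131259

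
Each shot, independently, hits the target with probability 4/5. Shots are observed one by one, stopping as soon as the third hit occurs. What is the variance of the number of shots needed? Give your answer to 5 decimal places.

Y = total shots until the third success; negative binomial with r=3, p=0.80.
Var(Y) = r(1−p)/p² = 3·0.20 / 0.80² = 0.9375000

0.93750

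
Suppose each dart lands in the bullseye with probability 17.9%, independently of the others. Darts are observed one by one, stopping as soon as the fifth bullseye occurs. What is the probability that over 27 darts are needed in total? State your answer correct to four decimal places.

Needing more than 27 darts ⇔ fewer than 5 successes in the first 27. With X ~ Binomial(27, 0.179), P(Y > 27) = P(X ≤ 4).
  k=0: C(27,0)·0.179^0·0.821^27 = 0.004867
  k=1: C(27,1)·0.179^1·0.821^26 = 0.028651
  k=2: C(27,2)·0.179^2·0.821^25 = 0.081207
  k=3: C(27,3)·0.179^3·0.821^24 = 0.147544
  k=4: C(27,4)·0.179^4·0.821^23 = 0.193011
P(X ≤ 4) = 0.455279

0.4553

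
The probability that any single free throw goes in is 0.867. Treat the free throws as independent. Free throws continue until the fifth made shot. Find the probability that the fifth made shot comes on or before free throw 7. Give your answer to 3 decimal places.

0.946

Finishing within 7 free throws ⇔ at least 5 successes in the first 7. With X ~ Binomial(7, 0.867), P(Y ≤ 7) = 1 − P(X ≤ 4).
  k=0: C(7,0)·0.867^0·0.133^7 = 0.00000
  k=1: C(7,1)·0.867^1·0.133^6 = 0.00003
  k=2: C(7,2)·0.867^2·0.133^5 = 0.00066
  k=3: C(7,3)·0.867^3·0.133^4 = 0.00714
  k=4: C(7,4)·0.867^4·0.133^3 = 0.04653
1 − 0.05435 = 0.94565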